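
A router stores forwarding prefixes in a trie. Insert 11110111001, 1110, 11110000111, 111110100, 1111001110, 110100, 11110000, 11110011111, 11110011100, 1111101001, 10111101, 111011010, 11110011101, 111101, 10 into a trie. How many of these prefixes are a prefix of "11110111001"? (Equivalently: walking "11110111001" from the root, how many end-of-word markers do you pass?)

Traverse "11110111001" character by character; count nodes along the way that are marked as word ends.
Prefixes of the query that are stored words: "111101", "11110111001"
Count: 2

2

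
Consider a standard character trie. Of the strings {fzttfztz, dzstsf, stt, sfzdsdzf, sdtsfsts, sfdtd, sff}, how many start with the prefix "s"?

5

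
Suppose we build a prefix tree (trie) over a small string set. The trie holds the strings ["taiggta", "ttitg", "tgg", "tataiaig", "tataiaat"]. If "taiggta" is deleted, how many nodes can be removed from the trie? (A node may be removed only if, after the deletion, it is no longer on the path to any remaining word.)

After clearing the end-marker at "taiggta", prune upward until reaching a node still needed by another word.
The suffix "iggta" (5 nodes) is used only by "taiggta"; the node for "ta" still has the child "t", so pruning stops there.
Nodes removed: 5

5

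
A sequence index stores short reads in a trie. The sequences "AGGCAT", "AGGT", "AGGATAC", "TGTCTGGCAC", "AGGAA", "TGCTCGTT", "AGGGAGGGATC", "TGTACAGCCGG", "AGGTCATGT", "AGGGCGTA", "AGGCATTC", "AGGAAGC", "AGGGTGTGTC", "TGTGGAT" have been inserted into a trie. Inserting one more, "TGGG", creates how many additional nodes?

Walking "TGGG" from the root, the first 2 characters ("TG") follow existing edges; "G" is the first miss.
So 4 − 2 = 2 new nodes.

2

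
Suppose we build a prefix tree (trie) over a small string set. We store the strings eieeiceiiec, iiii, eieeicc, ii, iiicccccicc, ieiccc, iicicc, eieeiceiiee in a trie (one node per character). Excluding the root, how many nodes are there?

Count nodes per top-level branch (shared prefixes stored once):
  'e'-branch (eieeicc, eieeiceiiec, eieeiceiiee): 13 nodes
  'i'-branch (ieiccc, ii, iicicc, iiicccccicc, iiii): 21 nodes
Sum: 34

34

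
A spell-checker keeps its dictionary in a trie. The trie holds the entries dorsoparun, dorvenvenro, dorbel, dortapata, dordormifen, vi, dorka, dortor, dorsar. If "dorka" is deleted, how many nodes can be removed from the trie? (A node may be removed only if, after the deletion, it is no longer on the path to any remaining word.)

2

A node on "dorka"'s path can go only if nothing else ends at it or branches off below it.
The suffix "ka" (2 nodes) is used only by "dorka"; the node for "dor" still has the child "s", so pruning stops there.
Nodes removed: 2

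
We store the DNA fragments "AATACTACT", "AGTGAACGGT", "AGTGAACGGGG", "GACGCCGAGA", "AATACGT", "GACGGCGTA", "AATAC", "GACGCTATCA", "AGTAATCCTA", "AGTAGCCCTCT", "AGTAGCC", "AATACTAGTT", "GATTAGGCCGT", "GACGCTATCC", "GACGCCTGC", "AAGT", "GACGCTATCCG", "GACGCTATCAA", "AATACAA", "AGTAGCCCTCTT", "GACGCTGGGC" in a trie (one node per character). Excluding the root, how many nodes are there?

83

Count nodes per top-level branch (shared prefixes stored once):
  'A'-branch (AAGT, AATAC, AATACAA, AATACGT, AATACTACT, AATACTAGTT, AGTAATCCTA, AGTAGCC, AGTAGCCCTCT, AGTAGCCCTCTT, AGTGAACGGGG, AGTGAACGGT): 44 nodes
  'G'-branch (GACGCCGAGA, GACGCCTGC, GACGCTATCA, GACGCTATCAA, GACGCTATCC, GACGCTATCCG, GACGCTGGGC, GACGGCGTA, GATTAGGCCGT): 39 nodes
Sum: 83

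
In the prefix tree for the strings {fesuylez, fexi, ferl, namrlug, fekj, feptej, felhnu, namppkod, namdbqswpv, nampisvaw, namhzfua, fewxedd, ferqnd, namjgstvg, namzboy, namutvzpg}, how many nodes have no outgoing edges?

A leaf is a node with no children — equivalently, the end of a word that is not a proper prefix of any other stored word.
Those words: "fekj", "felhnu", "feptej", "ferl", "ferqnd", "fesuylez", "fewxedd", "fexi", "namdbqswpv", "namhzfua", "namjgstvg", "nampisvaw", "namppkod", "namrlug", "namutvzpg", "namzboy"
Leaf count: 16

16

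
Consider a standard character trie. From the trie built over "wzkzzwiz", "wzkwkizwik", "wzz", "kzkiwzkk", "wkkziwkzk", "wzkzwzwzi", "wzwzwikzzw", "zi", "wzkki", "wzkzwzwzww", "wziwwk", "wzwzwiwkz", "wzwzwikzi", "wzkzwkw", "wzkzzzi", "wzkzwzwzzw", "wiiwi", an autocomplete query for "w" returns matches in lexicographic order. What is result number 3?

DFS of the "w" subtree visits, in order: "wiiwi", "wkkziwkzk", "wziwwk", "wzkki", "wzkwkizwik", "wzkzwkw", "wzkzwzwzi", "wzkzwzwzww", "wzkzwzwzzw", "wzkzzwiz", "wzkzzzi", "wzwzwikzi", "wzwzwikzzw", "wzwzwiwkz", "wzz"
The 3rd is wziwwk.

wziwwk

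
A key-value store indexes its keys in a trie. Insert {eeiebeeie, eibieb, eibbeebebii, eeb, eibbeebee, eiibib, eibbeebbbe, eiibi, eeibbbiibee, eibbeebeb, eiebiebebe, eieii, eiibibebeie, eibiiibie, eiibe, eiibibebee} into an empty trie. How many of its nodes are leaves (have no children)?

A leaf is a node with no children — equivalently, the end of a word that is not a proper prefix of any other stored word.
Those words: "eeb", "eeibbbiibee", "eeiebeeie", "eibbeebbbe", "eibbeebebii", "eibbeebee", "eibieb", "eibiiibie", "eiebiebebe", "eieii", "eiibe", "eiibibebee", "eiibibebeie"
Leaf count: 13

13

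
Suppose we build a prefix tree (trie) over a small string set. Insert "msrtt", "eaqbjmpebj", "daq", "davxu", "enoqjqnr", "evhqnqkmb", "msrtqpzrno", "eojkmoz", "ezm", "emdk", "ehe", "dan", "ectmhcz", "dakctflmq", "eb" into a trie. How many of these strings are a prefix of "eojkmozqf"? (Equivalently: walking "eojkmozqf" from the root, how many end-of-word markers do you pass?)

1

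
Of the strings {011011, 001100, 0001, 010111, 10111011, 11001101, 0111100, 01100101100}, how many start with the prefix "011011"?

1

Filter for entries beginning with "011011":
Matches: "011011"
Count: 1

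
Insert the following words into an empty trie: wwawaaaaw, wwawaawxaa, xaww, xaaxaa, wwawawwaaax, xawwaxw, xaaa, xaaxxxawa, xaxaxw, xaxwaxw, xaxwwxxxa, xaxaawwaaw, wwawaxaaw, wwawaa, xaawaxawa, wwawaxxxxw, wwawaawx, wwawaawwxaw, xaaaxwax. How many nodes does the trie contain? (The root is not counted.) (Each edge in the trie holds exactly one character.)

Count nodes per top-level branch (shared prefixes stored once):
  'w'-branch (wwawaa, wwawaaaaw, wwawaawwxaw, wwawaawx, wwawaawxaa, wwawawwaaax, wwawaxaaw, wwawaxxxxw): 31 nodes
  'x'-branch (xaaa, xaaaxwax, xaawaxawa, xaaxaa, xaaxxxawa, xaww, xawwaxw, xaxaawwaaw, xaxaxw, xaxwaxw, xaxwwxxxa): 46 nodes
Sum: 77

77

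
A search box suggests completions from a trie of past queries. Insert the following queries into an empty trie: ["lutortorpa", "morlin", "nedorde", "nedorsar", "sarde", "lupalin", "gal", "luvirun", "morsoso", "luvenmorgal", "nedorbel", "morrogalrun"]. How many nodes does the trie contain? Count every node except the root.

67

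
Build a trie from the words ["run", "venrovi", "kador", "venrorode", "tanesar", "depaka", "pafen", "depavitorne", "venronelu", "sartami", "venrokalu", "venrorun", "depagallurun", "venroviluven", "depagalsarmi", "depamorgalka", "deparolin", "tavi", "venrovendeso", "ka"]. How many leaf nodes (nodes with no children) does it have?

18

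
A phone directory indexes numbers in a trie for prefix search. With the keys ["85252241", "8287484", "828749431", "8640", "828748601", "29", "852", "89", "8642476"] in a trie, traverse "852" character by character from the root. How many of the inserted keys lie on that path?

1

Check each prefix of "852" against the stored set — each match is an end-marker on the path.
Prefixes of the query that are stored words: "852"
Count: 1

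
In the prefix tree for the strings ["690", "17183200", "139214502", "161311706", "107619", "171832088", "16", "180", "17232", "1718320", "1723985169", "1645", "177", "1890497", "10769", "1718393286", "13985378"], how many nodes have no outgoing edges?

Leaves are exactly the stored words that no other stored word extends.
Those words: "107619", "10769", "139214502", "13985378", "161311706", "1645", "17183200", "171832088", "1718393286", "17232", "1723985169", "177", "180", "1890497", "690"
Leaf count: 15

15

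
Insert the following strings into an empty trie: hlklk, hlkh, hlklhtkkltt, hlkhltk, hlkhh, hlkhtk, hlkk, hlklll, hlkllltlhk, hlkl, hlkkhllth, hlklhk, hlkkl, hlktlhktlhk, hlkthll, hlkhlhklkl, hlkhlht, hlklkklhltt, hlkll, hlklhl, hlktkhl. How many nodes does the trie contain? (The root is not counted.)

60

Count nodes per top-level branch (shared prefixes stored once):
  'h'-branch (hlkh, hlkhh, hlkhlhklkl, hlkhlht, hlkhltk, hlkhtk, hlkk, hlkkhllth, hlkkl, hlkl, hlklhk, hlklhl, hlklhtkkltt, hlklk, hlklkklhltt, hlkll, hlklll, hlkllltlhk, hlkthll, hlktkhl, hlktlhktlhk): 60 nodes
Sum: 60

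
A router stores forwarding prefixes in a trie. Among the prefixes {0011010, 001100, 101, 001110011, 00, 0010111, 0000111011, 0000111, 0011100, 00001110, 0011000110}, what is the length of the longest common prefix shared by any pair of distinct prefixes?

Look for the deepest trie node that still has at least two words in its subtree.
"00001110" and "0000111011" agree on "00001110" (8 characters) before diverging; nothing deeper is shared.
Longest shared-prefix length: 8

8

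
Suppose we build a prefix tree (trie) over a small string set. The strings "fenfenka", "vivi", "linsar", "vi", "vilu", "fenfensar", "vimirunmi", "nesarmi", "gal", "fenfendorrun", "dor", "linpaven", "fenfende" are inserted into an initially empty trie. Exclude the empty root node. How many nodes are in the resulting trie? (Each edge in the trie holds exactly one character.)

Insert word by word; a character creates a node only if that edge doesn't already exist:
  "fenfenka" → 8 new (f, e, n, f, e, n, k, a)
  "vivi" → 4 new (v, i, v, i)
  "linsar" → 6 new (l, i, n, s, a, r)
  "vi" → prefix "vi" already present; 0 new (none)
  "vilu" → prefix "vi" already present; 2 new (l, u)
  "fenfensar" → prefix "fenfen" already present; 3 new (s, a, r)
  "vimirunmi" → prefix "vi" already present; 7 new (m, i, r, u, n, m, i)
  "nesarmi" → 7 new (n, e, s, a, r, m, i)
  "gal" → 3 new (g, a, l)
  "fenfendorrun" → prefix "fenfen" already present; 6 new (d, o, r, r, u, n)
  "dor" → 3 new (d, o, r)
  "linpaven" → prefix "lin" already present; 5 new (p, a, v, e, n)
  "fenfende" → prefix "fenfend" already present; 1 new (e)
Total nodes = 8 + 4 + 6 + 0 + 2 + 3 + 7 + 7 + 3 + 6 + 3 + 5 + 1 = 55

55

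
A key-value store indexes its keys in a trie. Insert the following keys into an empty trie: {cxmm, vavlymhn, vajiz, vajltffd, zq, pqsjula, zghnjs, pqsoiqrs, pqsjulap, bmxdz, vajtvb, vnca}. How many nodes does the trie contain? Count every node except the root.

For each word, the new-node count is its length minus the longest prefix already in the trie:
  "cxmm" → 4 new (c, x, m, m)
  "vavlymhn" → 8 new (v, a, v, l, y, m, h, n)
  "vajiz" → prefix "va" already present; 3 new (j, i, z)
  "vajltffd" → prefix "vaj" already present; 5 new (l, t, f, f, d)
  "zq" → 2 new (z, q)
  "pqsjula" → 7 new (p, q, s, j, u, l, a)
  "zghnjs" → prefix "z" already present; 5 new (g, h, n, j, s)
  "pqsoiqrs" → prefix "pqs" already present; 5 new (o, i, q, r, s)
  "pqsjulap" → prefix "pqsjula" already present; 1 new (p)
  "bmxdz" → 5 new (b, m, x, d, z)
  "vajtvb" → prefix "vaj" already present; 3 new (t, v, b)
  "vnca" → prefix "v" already present; 3 new (n, c, a)
Total nodes = 4 + 8 + 3 + 5 + 2 + 7 + 5 + 5 + 1 + 5 + 3 + 3 = 51

51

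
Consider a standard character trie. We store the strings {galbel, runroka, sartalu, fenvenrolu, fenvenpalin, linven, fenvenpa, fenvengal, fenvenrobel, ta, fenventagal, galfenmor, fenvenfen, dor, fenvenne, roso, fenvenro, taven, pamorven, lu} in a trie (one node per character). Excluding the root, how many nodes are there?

83

Count nodes per top-level branch (shared prefixes stored once):
  'd'-branch (dor): 3 nodes
  'f'-branch (fenvenfen, fenvengal, fenvenne, fenvenpa, fenvenpalin, fenvenro, fenvenrobel, fenvenrolu, fenventagal): 31 nodes
  'g'-branch (galbel, galfenmor): 12 nodes
  'l'-branch (linven, lu): 7 nodes
  'p'-branch (pamorven): 8 nodes
  'r'-branch (roso, runroka): 10 nodes
  's'-branch (sartalu): 7 nodes
  't'-branch (ta, taven): 5 nodes
Sum: 83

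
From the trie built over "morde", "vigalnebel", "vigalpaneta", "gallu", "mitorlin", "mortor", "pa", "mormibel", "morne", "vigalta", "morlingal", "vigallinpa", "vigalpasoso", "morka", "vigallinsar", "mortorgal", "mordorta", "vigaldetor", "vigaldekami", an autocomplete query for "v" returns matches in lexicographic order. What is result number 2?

vigaldetor

Filter for "v…" and sort: "vigaldekami", "vigaldetor", "vigallinpa", "vigallinsar", "vigalnebel", "vigalpaneta", "vigalpasoso", "vigalta"
Position 2: vigaldetor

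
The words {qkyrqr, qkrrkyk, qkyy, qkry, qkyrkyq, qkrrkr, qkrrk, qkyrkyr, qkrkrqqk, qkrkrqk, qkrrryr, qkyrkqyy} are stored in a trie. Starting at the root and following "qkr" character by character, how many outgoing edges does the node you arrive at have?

Follow the path "qkr" to its node, then look at its outgoing edges.
Distinct next characters after "qkr": k, r, y.
That node has 3 child edges.

3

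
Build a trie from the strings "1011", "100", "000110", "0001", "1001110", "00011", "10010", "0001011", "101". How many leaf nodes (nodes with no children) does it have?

5

Leaves are exactly the stored words that no other stored word extends.
Those words: "0001011", "000110", "10010", "1001110", "1011"
Leaf count: 5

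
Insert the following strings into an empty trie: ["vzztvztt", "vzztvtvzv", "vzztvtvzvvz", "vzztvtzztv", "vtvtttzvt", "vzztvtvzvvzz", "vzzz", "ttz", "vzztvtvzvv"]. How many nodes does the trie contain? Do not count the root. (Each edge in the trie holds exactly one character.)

31

Trie structure (* marks end of a word):
(root)
├─ t
│  └─ t
│     └─ z *
└─ v
   ├─ t
   │  └─ v
   │     └─ t
   │        └─ t
   │           └─ t
   │              └─ z
   │                 └─ v
   │                    └─ t *
   └─ z
      └─ z
         ├─ t
         │  └─ v
         │     ├─ t
         │     │  ├─ v
         │     │  │  └─ z
         │     │  │     └─ v *
         │     │  │        └─ v *
         │     │  │           └─ z *
         │     │  │              └─ z *
         │     │  └─ z
         │     │     └─ z
         │     │        └─ t
         │     │           └─ v *
         │     └─ z
         │        └─ t
         │           └─ t *
         └─ z *
Counting every labelled node above: 31.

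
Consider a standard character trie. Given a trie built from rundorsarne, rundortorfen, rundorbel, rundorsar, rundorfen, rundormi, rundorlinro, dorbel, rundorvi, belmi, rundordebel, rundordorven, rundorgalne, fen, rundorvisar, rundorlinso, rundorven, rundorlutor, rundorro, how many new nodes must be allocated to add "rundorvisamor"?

3

Walking "rundorvisamor" from the root, the first 10 characters ("rundorvisa") follow existing edges; "m" is the first miss.
Each of the 3 remaining characters creates one node.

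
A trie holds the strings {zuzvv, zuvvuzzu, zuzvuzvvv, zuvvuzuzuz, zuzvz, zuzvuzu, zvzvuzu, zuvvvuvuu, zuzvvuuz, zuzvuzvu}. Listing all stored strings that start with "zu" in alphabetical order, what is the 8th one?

Words with prefix "zu", in lexicographic order: "zuvvuzuzuz", "zuvvuzzu", "zuvvvuvuu", "zuzvuzu", "zuzvuzvu", "zuzvuzvvv", "zuzvv", "zuzvvuuz", "zuzvz"
The 8th is zuzvvuuz.

zuzvvuuz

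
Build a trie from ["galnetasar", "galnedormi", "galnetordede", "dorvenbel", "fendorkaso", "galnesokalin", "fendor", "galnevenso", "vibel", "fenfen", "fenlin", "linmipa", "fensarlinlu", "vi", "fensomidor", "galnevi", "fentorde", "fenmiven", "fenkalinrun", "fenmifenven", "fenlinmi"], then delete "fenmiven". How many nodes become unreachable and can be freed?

After clearing the end-marker at "fenmiven", prune upward until reaching a node still needed by another word.
The suffix "ven" (3 nodes) is used only by "fenmiven"; the node for "fenmi" still has the child "f", so pruning stops there.
Nodes removed: 3

3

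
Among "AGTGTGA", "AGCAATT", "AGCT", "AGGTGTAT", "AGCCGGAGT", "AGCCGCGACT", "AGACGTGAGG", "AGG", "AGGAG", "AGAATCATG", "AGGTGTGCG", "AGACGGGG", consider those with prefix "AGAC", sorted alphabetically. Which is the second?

AGACGTGAGG

Filter for "AGAC…" and sort: "AGACGGGG", "AGACGTGAGG"
Position 2: AGACGTGAGG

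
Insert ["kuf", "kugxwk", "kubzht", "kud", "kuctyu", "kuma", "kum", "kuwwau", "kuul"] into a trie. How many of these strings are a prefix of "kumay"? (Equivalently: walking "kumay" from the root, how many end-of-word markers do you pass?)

2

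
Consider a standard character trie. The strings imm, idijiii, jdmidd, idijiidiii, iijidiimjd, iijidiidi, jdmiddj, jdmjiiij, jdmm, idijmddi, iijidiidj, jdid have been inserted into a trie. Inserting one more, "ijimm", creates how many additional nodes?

4

The longest prefix of "ijimm" already in the trie is "i" (length 1).
Each of the 4 remaining characters creates one node.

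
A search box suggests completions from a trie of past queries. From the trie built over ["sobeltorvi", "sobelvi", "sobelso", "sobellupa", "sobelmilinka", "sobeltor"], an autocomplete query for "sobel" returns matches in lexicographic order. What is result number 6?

sobelvi

Filter for "sobel…" and sort: "sobellupa", "sobelmilinka", "sobelso", "sobeltor", "sobeltorvi", "sobelvi"
Position 6: sobelvi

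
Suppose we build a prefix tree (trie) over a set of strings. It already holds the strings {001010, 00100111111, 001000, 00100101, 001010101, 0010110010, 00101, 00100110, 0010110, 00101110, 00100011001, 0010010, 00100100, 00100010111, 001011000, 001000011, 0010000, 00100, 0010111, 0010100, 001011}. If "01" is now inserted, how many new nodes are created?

1

The longest prefix of "01" already in the trie is "0" (length 1).
So 2 − 1 = 1 new nodes.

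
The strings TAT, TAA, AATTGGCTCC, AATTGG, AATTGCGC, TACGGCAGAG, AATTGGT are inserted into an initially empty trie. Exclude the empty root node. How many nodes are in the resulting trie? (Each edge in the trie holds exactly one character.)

26

Trie structure (* marks end of a word):
(root)
├─ A
│  └─ A
│     └─ T
│        └─ T
│           └─ G
│              ├─ C
│              │  └─ G
│              │     └─ C *
│              └─ G *
│                 ├─ C
│                 │  └─ T
│                 │     └─ C
│                 │        └─ C *
│                 └─ T *
└─ T
   └─ A
      ├─ A *
      ├─ C
      │  └─ G
      │     └─ G
      │        └─ C
      │           └─ A
      │              └─ G
      │                 └─ A
      │                    └─ G *
      └─ T *
Counting every labelled node above: 26.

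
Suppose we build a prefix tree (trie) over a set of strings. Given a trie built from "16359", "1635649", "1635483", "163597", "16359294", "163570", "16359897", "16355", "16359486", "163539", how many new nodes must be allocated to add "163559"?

"16355" is already a path in the trie; the remaining "9" must be added.
Each of the 1 remaining characters creates one node.

1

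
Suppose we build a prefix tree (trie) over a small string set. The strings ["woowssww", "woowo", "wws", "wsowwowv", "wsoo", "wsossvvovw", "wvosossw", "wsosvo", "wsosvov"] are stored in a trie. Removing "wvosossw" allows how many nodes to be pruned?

7

Walk "wvosossw" from the leaf back toward the root, removing each node that no remaining word uses.
The suffix "vosossw" (7 nodes) is used only by "wvosossw"; the node for "w" still has the child "o", so pruning stops there.
Nodes removed: 7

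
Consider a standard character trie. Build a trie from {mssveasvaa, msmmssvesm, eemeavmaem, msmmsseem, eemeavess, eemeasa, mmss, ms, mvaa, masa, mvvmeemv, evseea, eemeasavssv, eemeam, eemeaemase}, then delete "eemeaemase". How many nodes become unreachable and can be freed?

After clearing the end-marker at "eemeaemase", prune upward until reaching a node still needed by another word.
The suffix "emase" (5 nodes) is used only by "eemeaemase"; the node for "eemea" still has the child "v", so pruning stops there.
Nodes removed: 5

5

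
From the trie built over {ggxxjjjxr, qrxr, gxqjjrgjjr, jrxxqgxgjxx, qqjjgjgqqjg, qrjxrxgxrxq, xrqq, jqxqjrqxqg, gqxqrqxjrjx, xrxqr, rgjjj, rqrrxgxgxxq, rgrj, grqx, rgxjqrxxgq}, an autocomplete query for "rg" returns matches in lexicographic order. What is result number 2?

Filter for "rg…" and sort: "rgjjj", "rgrj", "rgxjqrxxgq"
Position 2: rgrj

rgrj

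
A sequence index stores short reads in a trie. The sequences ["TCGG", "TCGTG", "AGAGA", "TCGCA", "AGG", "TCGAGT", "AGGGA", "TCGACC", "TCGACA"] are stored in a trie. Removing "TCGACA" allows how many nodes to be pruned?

Walk "TCGACA" from the leaf back toward the root, removing each node that no remaining word uses.
The suffix "A" (1 node) is used only by "TCGACA"; the node for "TCGAC" still has the child "C", so pruning stops there.
Nodes removed: 1

1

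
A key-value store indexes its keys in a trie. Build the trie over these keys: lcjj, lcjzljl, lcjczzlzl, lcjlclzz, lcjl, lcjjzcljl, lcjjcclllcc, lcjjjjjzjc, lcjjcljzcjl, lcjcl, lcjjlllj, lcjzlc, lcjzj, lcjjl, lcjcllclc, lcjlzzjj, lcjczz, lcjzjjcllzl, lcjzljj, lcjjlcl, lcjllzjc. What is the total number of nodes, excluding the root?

Trace insertions, counting only characters that open a new branch:
  "lcjj" → 4 new (l, c, j, j)
  "lcjzljl" → prefix "lcj" already present; 4 new (z, l, j, l)
  "lcjczzlzl" → prefix "lcj" already present; 6 new (c, z, z, l, z, l)
  "lcjlclzz" → prefix "lcj" already present; 5 new (l, c, l, z, z)
  "lcjl" → prefix "lcjl" already present; 0 new (none)
  "lcjjzcljl" → prefix "lcjj" already present; 5 new (z, c, l, j, l)
  "lcjjcclllcc" → prefix "lcjj" already present; 7 new (c, c, l, l, l, c, c)
  "lcjjjjjzjc" → prefix "lcjj" already present; 6 new (j, j, j, z, j, c)
  "lcjjcljzcjl" → prefix "lcjjc" already present; 6 new (l, j, z, c, j, l)
  "lcjcl" → prefix "lcjc" already present; 1 new (l)
  "lcjjlllj" → prefix "lcjj" already present; 4 new (l, l, l, j)
  "lcjzlc" → prefix "lcjzl" already present; 1 new (c)
  "lcjzj" → prefix "lcjz" already present; 1 new (j)
  "lcjjl" → prefix "lcjjl" already present; 0 new (none)
  "lcjcllclc" → prefix "lcjcl" already present; 4 new (l, c, l, c)
  "lcjlzzjj" → prefix "lcjl" already present; 4 new (z, z, j, j)
  "lcjczz" → prefix "lcjczz" already present; 0 new (none)
  "lcjzjjcllzl" → prefix "lcjzj" already present; 6 new (j, c, l, l, z, l)
  "lcjzljj" → prefix "lcjzlj" already present; 1 new (j)
  "lcjjlcl" → prefix "lcjjl" already present; 2 new (c, l)
  "lcjllzjc" → prefix "lcjl" already present; 4 new (l, z, j, c)
Total nodes = 4 + 4 + 6 + 5 + 0 + 5 + 7 + 6 + 6 + 1 + 4 + 1 + 1 + 0 + 4 + 4 + 0 + 6 + 1 + 2 + 4 = 71

71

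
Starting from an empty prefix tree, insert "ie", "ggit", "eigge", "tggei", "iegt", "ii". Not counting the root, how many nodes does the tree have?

19

Insert word by word; a character creates a node only if that edge doesn't already exist:
  "ie" → 2 new (i, e)
  "ggit" → 4 new (g, g, i, t)
  "eigge" → 5 new (e, i, g, g, e)
  "tggei" → 5 new (t, g, g, e, i)
  "iegt" → prefix "ie" already present; 2 new (g, t)
  "ii" → prefix "i" already present; 1 new (i)
Total nodes = 2 + 4 + 5 + 5 + 2 + 1 = 19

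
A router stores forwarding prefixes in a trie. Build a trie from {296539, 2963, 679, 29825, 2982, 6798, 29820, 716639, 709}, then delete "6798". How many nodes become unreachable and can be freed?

After clearing the end-marker at "6798", prune upward until reaching a node still needed by another word.
The suffix "8" (1 node) is used only by "6798"; "679" is itself a stored word, so pruning stops there.
Nodes removed: 1

1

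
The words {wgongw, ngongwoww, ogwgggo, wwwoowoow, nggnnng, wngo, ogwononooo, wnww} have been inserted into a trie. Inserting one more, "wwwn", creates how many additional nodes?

1

Walking "wwwn" from the root, the first 3 characters ("www") follow existing edges; "n" is the first miss.
New nodes needed: |"wwwn"| − 3 = 4 − 3 = 1.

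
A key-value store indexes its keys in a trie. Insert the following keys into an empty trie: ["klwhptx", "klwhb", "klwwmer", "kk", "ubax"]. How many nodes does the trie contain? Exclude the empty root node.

17

Trie structure (* marks end of a word):
(root)
├─ k
│  ├─ k *
│  └─ l
│     └─ w
│        ├─ h
│        │  ├─ b *
│        │  └─ p
│        │     └─ t
│        │        └─ x *
│        └─ w
│           └─ m
│              └─ e
│                 └─ r *
└─ u
   └─ b
      └─ a
         └─ x *
Counting every labelled node above: 17.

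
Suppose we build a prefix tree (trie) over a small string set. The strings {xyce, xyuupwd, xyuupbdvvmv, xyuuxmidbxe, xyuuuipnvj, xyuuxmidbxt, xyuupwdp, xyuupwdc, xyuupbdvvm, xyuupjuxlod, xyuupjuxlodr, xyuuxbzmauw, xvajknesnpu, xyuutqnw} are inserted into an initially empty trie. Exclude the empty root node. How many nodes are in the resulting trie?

Count nodes per top-level branch (shared prefixes stored once):
  'x'-branch (xvajknesnpu, xyce, xyuupbdvvm, xyuupbdvvmv, xyuupjuxlod, xyuupjuxlodr, xyuupwd, xyuupwdc, xyuupwdp, xyuutqnw, xyuuuipnvj, xyuuxbzmauw, xyuuxmidbxe, xyuuxmidbxt): 58 nodes
Sum: 58

58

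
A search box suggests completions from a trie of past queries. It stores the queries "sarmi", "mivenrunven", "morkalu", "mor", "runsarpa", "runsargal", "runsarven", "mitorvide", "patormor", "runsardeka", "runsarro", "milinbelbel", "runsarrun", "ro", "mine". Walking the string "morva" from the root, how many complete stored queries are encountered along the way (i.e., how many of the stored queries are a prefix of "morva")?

1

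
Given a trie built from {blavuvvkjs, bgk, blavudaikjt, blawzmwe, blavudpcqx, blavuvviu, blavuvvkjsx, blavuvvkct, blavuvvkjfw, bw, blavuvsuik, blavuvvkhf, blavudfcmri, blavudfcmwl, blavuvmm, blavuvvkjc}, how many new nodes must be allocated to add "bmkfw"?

4

"b" is already a path in the trie; the remaining "mkfw" must be added.
Each of the 4 remaining characters creates one node.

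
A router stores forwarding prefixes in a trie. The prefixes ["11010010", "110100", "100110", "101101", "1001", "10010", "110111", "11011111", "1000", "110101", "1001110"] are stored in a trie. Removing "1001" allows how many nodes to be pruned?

0

Walk "1001" from the leaf back toward the root, removing each node that no remaining word uses.
Every node on "1001" is still needed (e.g. by "100110"), so nothing is freed.
Nodes removed: 0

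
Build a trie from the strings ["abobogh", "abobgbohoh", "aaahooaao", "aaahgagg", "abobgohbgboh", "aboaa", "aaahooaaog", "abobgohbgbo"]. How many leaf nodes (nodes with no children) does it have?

6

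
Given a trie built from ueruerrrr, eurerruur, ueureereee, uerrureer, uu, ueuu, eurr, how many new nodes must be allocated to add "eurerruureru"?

The longest prefix of "eurerruureru" already in the trie is "eurerruur" (length 9).
New nodes needed: |"eurerruureru"| − 9 = 12 − 9 = 3.

3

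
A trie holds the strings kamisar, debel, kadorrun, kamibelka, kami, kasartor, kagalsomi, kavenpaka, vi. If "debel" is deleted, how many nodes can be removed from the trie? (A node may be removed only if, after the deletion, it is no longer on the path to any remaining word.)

5

A node on "debel"'s path can go only if nothing else ends at it or branches off below it.
No other word shares any prefix with "debel", so all 5 of its nodes go.
Nodes removed: 5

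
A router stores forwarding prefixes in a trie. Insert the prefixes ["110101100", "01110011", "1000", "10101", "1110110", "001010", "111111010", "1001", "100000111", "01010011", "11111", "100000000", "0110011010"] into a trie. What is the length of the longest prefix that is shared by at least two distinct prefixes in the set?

The deepest shared node is where two words last agree before diverging.
e.g. "100000000" and "100000111" share the prefix "100000" of length 6; no pair shares a longer one.
Longest shared-prefix length: 6

6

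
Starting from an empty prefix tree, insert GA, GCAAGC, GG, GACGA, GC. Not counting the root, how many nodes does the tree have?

11

Count nodes per top-level branch (shared prefixes stored once):
  'G'-branch (GA, GACGA, GC, GCAAGC, GG): 11 nodes
Sum: 11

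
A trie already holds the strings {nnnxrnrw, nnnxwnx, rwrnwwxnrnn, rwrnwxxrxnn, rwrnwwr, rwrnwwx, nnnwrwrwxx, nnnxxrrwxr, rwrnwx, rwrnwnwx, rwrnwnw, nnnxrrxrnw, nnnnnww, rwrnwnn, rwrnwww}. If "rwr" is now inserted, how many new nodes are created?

0

Every character of "rwr" already lies on an existing path (it is a prefix of some stored word).
No new nodes are needed: 0.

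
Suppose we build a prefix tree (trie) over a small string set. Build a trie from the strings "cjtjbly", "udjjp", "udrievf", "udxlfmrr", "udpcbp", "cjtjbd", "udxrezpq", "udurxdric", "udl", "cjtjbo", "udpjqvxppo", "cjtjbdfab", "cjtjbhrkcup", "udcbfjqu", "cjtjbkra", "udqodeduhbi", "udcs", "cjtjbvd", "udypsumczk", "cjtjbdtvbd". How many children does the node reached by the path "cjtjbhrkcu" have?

Follow the path "cjtjbhrkcu" to its node, then look at its outgoing edges.
Characters that immediately follow "cjtjbhrkcu" among the stored strings: {p}.
That node has 1 child edge.

1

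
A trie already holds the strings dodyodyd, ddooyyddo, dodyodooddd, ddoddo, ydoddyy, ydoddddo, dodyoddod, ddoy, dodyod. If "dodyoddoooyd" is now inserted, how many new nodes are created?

Walking "dodyoddoooyd" from the root, the first 8 characters ("dodyoddo") follow existing edges; "o" is the first miss.
So 12 − 8 = 4 new nodes.

4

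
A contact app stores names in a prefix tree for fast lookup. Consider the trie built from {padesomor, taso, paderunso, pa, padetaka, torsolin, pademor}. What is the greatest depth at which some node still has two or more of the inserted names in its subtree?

4

Equivalently: take the maximum, over all pairs, of their longest common prefix length.
e.g. "pademor" and "paderunso" share the prefix "pade" of length 4; no pair shares a longer one.
Longest shared-prefix length: 4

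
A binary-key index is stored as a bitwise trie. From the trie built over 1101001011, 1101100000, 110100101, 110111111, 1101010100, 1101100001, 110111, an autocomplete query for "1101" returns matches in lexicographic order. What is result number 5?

1101100001

Words with prefix "1101", in lexicographic order: "110100101", "1101001011", "1101010100", "1101100000", "1101100001", "110111", "110111111"
The 5th is 1101100001.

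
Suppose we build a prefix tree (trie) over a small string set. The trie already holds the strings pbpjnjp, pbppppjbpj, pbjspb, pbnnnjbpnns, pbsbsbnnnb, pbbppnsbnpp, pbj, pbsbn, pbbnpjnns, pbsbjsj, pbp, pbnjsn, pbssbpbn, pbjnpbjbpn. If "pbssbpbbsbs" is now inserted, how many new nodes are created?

4

"pbssbpb" is already a path in the trie; the remaining "bsbs" must be added.
So 11 − 7 = 4 new nodes.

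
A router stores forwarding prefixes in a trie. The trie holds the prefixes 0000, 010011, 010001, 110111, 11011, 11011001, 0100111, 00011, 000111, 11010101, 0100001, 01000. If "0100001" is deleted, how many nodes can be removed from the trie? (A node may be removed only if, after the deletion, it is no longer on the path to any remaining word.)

2

After clearing the end-marker at "0100001", prune upward until reaching a node still needed by another word.
The suffix "01" (2 nodes) is used only by "0100001"; the node for "01000" still has the child "1", so pruning stops there.
Nodes removed: 2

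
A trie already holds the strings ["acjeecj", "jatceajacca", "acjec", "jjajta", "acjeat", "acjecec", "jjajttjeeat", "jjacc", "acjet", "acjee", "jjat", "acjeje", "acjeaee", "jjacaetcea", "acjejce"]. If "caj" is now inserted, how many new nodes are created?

3

"caj" shares no prefix with any stored word, so all 3 characters open new nodes.
3 − 0 = 3 new nodes.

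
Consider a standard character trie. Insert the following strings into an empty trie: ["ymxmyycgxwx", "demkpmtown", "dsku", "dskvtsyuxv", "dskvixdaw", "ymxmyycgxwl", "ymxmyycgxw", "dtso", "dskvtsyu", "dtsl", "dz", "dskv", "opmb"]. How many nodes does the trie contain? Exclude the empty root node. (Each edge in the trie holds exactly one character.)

Insert word by word; a character creates a node only if that edge doesn't already exist:
  "ymxmyycgxwx" → 11 new (y, m, x, m, y, y, c, g, x, w, x)
  "demkpmtown" → 10 new (d, e, m, k, p, m, t, o, w, n)
  "dsku" → prefix "d" already present; 3 new (s, k, u)
  "dskvtsyuxv" → prefix "dsk" already present; 7 new (v, t, s, y, u, x, v)
  "dskvixdaw" → prefix "dskv" already present; 5 new (i, x, d, a, w)
  "ymxmyycgxwl" → prefix "ymxmyycgxw" already present; 1 new (l)
  "ymxmyycgxw" → prefix "ymxmyycgxw" already present; 0 new (none)
  "dtso" → prefix "d" already present; 3 new (t, s, o)
  "dskvtsyu" → prefix "dskvtsyu" already present; 0 new (none)
  "dtsl" → prefix "dts" already present; 1 new (l)
  "dz" → prefix "d" already present; 1 new (z)
  "dskv" → prefix "dskv" already present; 0 new (none)
  "opmb" → 4 new (o, p, m, b)
Total nodes = 11 + 10 + 3 + 7 + 5 + 1 + 0 + 3 + 0 + 1 + 1 + 0 + 4 = 46

46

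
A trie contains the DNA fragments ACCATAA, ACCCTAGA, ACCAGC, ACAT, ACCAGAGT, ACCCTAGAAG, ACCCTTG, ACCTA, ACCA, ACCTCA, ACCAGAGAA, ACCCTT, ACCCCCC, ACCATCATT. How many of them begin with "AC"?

Walk to "AC"; the words in its subtree are exactly those with that prefix.
Matches: "ACAT", "ACCA", "ACCAGAGAA", "ACCAGAGT", "ACCAGC", "ACCATAA", "ACCATCATT", "ACCCCCC", "ACCCTAGA", "ACCCTAGAAG", "ACCCTT", "ACCCTTG", "ACCTA", "ACCTCA"
Count: 14

14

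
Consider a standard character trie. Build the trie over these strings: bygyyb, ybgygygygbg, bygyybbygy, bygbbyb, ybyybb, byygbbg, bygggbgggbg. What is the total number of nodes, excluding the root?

Count nodes per top-level branch (shared prefixes stored once):
  'b'-branch (bygbbyb, bygggbgggbg, bygyyb, bygyybbygy, byygbbg): 27 nodes
  'y'-branch (ybgygygygbg, ybyybb): 15 nodes
Sum: 42

42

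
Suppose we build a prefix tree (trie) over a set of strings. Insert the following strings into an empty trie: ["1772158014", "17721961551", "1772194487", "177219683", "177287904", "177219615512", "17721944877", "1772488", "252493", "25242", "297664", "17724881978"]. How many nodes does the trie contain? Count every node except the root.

Trace insertions, counting only characters that open a new branch:
  "1772158014" → 10 new (1, 7, 7, 2, 1, 5, 8, 0, 1, 4)
  "17721961551" → prefix "17721" already present; 6 new (9, 6, 1, 5, 5, 1)
  "1772194487" → prefix "177219" already present; 4 new (4, 4, 8, 7)
  "177219683" → prefix "1772196" already present; 2 new (8, 3)
  "177287904" → prefix "1772" already present; 5 new (8, 7, 9, 0, 4)
  "177219615512" → prefix "17721961551" already present; 1 new (2)
  "17721944877" → prefix "1772194487" already present; 1 new (7)
  "1772488" → prefix "1772" already present; 3 new (4, 8, 8)
  "252493" → 6 new (2, 5, 2, 4, 9, 3)
  "25242" → prefix "2524" already present; 1 new (2)
  "297664" → prefix "2" already present; 5 new (9, 7, 6, 6, 4)
  "17724881978" → prefix "1772488" already present; 4 new (1, 9, 7, 8)
Total nodes = 10 + 6 + 4 + 2 + 5 + 1 + 1 + 3 + 6 + 1 + 5 + 4 = 48

48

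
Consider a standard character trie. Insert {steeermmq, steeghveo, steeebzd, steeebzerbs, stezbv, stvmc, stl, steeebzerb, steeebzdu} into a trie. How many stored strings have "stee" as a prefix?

Filter for entries beginning with "stee":
Words under "stee": steeebzd, steeebzdu, steeebzerb, steeebzerbs, steeermmq, steeghveo
Count: 6

6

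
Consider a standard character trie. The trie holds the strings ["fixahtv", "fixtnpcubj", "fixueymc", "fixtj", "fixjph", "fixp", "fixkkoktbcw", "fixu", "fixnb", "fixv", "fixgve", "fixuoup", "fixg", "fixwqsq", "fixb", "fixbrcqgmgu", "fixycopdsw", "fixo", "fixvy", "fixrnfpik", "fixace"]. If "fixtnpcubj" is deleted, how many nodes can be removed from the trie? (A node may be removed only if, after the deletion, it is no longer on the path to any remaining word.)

After clearing the end-marker at "fixtnpcubj", prune upward until reaching a node still needed by another word.
The suffix "npcubj" (6 nodes) is used only by "fixtnpcubj"; the node for "fixt" still has the child "j", so pruning stops there.
Nodes removed: 6

6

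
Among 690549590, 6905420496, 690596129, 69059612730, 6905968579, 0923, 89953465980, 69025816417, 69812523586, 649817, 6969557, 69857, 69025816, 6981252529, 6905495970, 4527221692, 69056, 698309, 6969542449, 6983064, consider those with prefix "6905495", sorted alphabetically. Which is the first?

DFS of the "6905495" subtree visits, in order: "690549590", "6905495970"
The 1st is 690549590.

690549590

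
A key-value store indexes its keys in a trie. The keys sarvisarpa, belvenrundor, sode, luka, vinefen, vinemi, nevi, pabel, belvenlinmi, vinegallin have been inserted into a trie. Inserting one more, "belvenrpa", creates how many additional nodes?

2

"belvenr" is already a path in the trie; the remaining "pa" must be added.
New nodes needed: |"belvenrpa"| − 7 = 9 − 7 = 2.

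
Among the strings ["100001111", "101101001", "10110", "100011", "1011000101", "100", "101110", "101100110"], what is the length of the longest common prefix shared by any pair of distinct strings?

6

Equivalently: take the maximum, over all pairs, of their longest common prefix length.
"1011000101" and "101100110" agree on "101100" (6 characters) before diverging; nothing deeper is shared.
Longest shared-prefix length: 6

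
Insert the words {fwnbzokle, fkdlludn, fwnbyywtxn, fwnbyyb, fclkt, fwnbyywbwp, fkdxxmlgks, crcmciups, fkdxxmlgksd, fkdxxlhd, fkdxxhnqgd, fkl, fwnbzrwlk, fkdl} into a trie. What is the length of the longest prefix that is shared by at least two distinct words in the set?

The deepest shared node is where two words last agree before diverging.
e.g. "fkdxxmlgks" and "fkdxxmlgksd" share the prefix "fkdxxmlgks" of length 10; no pair shares a longer one.
Longest shared-prefix length: 10

10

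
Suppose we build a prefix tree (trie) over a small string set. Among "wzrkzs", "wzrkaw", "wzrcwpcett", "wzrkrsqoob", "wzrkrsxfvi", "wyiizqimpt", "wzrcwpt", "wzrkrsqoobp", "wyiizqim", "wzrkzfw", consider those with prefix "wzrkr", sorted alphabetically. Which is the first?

wzrkrsqoob

Words with prefix "wzrkr", in lexicographic order: "wzrkrsqoob", "wzrkrsqoobp", "wzrkrsxfvi"
The 1st is wzrkrsqoob.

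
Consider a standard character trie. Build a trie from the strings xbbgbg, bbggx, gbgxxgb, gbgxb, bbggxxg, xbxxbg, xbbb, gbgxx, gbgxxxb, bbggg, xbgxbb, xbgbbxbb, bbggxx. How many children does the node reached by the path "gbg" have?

The children of the "gbg" node are the distinct next characters among strings starting with "gbg".
Characters that immediately follow "gbg" among the stored strings: {x}.
That node has 1 child edge.

1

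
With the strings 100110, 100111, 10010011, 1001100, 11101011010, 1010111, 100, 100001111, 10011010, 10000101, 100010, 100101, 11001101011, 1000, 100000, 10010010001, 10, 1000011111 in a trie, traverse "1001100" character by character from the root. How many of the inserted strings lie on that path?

4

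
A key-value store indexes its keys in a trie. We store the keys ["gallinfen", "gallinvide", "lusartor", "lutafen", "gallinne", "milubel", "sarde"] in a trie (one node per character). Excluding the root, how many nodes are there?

Count nodes per top-level branch (shared prefixes stored once):
  'g'-branch (gallinfen, gallinne, gallinvide): 15 nodes
  'l'-branch (lusartor, lutafen): 13 nodes
  'm'-branch (milubel): 7 nodes
  's'-branch (sarde): 5 nodes
Sum: 40

40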